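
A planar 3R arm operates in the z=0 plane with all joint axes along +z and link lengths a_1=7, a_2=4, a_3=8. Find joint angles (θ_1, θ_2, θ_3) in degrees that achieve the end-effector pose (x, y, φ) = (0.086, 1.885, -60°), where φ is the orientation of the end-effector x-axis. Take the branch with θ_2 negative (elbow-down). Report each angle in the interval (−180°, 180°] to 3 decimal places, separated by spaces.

wrist centre = target − a_3·(cos φ, sin φ) = (-3.9140, 8.8132)
cos θ_2 = (92.9919−7²−4²)/(2·7·4) = 0.4999; θ_2 = -60.0095° (elbow-down)
β = atan2(8.8132,-3.9140) = 113.9463°; ψ = atan2(-3.4644,8.9994) = -21.0548°
θ_1 = β − ψ = 135.0011°
θ_3 = φ − θ_1 − θ_2 = -134.9916° (wrapped to (-180°,180°])

135.001 -60.010 -134.992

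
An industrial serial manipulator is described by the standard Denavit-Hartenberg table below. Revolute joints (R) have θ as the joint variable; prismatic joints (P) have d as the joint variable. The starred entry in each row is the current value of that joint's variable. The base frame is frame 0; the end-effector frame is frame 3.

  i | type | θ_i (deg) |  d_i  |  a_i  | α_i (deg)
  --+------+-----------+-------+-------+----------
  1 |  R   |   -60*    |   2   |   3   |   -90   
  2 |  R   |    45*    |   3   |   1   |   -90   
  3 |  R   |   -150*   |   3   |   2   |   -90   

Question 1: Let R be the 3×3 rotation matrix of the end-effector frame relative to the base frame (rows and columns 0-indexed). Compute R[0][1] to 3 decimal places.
0.354

End-effector y-axis (col 1 of R) = (0.3536,-0.6124,0.7071)
R[0][1] = 0.3536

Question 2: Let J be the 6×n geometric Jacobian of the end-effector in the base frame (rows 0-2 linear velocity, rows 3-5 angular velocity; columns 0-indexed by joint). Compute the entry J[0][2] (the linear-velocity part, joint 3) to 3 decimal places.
1.854

axis z_2 = (-0.3536,0.6124,-0.7071); lever o_n−o_2 = (-0.8070,3.3978,-0.8966)
cross product → J_v[:, 2] = (1.8536,0.2537,-0.7071)
J_ω[:, 2] = z_2
entry J[0][2] = 1.8536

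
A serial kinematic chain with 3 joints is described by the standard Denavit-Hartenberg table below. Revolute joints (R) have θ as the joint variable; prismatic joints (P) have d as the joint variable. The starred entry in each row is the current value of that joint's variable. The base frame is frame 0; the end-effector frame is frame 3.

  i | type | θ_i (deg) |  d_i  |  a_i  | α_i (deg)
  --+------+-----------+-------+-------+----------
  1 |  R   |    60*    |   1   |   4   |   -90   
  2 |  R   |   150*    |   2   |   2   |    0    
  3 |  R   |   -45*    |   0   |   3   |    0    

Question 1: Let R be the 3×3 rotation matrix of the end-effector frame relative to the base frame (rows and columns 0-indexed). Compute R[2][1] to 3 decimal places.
End-effector y-axis (col 1 of R) = (-0.4830,-0.8365,0.2588)
R[2][1] = 0.2588

0.259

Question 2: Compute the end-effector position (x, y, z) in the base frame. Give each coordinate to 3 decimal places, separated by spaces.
after link 1: o_1 = (2.0000, 3.4641, 1.0000)
after link 2: o_2 = (-0.5981, 2.9641, 0.0000)
after link 3: o_3 = (-0.9863, 2.2917, -2.8978)

-0.986 2.292 -2.898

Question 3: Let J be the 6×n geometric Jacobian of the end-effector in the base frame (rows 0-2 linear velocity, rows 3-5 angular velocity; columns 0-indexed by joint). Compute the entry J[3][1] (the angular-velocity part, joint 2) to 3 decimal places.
-0.866

axis z_1 = (-0.8660,0.5000,0.0000); lever o_n−o_1 = (-2.9863,-1.1724,-3.8978)
cross product → J_v[:, 1] = (-1.9489,-3.3756,2.5085)
J_ω[:, 1] = z_1
entry J[3][1] = -0.8660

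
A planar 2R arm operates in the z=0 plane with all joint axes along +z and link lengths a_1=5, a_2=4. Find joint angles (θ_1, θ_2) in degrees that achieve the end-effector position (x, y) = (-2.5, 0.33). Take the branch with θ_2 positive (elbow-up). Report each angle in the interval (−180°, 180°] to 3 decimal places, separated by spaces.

120.003 150.000

cos θ_2 = (6.3589−5²−4²)/(2·5·4) = -0.8660; θ_2 = 150.0002° (elbow-up)
β = atan2(0.3300,-2.5000) = 172.4804°; ψ = atan2(2.0000,1.5359) = 52.4775°
θ_1 = β − ψ = 120.0029°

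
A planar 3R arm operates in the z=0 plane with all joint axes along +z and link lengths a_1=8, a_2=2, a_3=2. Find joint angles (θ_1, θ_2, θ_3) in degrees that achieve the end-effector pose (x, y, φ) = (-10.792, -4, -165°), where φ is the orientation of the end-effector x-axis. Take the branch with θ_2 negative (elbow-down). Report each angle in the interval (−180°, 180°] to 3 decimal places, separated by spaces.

wrist centre = target − a_3·(cos φ, sin φ) = (-8.8601, -3.4824)
cos θ_2 = (90.6291−8²−2²)/(2·8·2) = 0.7072; θ_2 = -44.9958° (elbow-down)
β = atan2(-3.4824,-8.8601) = -158.5434°; ψ = atan2(-1.4141,9.4143) = -8.5424°
θ_1 = β − ψ = -150.0009°
θ_3 = φ − θ_1 − θ_2 = 29.9967° (wrapped to (-180°,180°])

-150.001 -44.996 29.997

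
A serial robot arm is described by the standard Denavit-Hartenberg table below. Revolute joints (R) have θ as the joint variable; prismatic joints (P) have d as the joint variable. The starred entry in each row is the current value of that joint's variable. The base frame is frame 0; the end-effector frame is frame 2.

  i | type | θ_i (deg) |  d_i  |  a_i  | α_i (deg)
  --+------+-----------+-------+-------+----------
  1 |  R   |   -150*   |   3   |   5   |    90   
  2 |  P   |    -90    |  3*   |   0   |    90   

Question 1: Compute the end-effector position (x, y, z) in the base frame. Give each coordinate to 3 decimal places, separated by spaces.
-5.830 0.098 3.000

after link 1: o_1 = (-4.3301, -2.5000, 3.0000)
after link 2: o_2 = (-5.8301, 0.0981, 3.0000)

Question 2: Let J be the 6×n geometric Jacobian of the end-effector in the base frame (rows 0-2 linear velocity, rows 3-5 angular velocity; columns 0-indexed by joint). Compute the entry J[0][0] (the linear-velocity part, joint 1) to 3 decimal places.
axis z_0 = ẑ; lever o_n−o_0 = (-5.8301,0.0981,3.0000)
cross product → J_v[:, 0] = (-0.0981,-5.8301,0.0000)
J_ω[:, 0] = z_0
entry J[0][0] = -0.0981

-0.098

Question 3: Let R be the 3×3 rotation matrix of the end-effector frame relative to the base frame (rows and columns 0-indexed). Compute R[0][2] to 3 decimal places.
End-effector z-axis (col 2 of R) = (0.8660,0.5000,-0.0000)
R[0][2] = 0.8660

0.866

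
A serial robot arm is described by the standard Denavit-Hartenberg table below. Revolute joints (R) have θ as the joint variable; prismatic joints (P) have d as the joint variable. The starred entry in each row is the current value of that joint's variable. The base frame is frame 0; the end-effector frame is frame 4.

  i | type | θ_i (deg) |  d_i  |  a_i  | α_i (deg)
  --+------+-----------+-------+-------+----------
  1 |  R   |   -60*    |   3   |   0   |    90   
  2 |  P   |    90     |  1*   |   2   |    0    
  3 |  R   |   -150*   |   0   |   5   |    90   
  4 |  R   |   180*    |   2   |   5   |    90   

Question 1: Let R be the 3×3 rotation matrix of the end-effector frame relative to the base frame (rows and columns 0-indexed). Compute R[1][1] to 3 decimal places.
End-effector y-axis (col 1 of R) = (-0.4330,0.7500,-0.5000)
R[1][1] = 0.7500

0.750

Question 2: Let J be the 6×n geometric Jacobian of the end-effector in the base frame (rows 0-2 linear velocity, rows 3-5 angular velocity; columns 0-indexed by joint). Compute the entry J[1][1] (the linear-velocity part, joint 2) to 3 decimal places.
prismatic axis z_1 = (-0.8660,-0.5000,0.0000)
J_v[:, 1] = z_1; J_ω[:, 1] = (0,0,0)
entry J[1][1] = -0.5000

-0.500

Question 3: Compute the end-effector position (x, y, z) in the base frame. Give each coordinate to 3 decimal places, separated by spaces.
after link 1: o_1 = (0.0000, 0.0000, 3.0000)
after link 2: o_2 = (-0.8660, -0.5000, 5.0000)
after link 3: o_3 = (0.3840, -2.6651, 0.6699)
after link 4: o_4 = (-1.7321, 1.0000, 4.0000)

-1.732 1.000 4.000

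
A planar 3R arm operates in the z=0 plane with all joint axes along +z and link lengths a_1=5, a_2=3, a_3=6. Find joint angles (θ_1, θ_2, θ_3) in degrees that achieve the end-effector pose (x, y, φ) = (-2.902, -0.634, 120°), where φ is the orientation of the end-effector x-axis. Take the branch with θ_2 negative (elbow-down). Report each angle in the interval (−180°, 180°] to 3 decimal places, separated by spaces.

-58.073 -89.999 -91.927

wrist centre = target − a_3·(cos φ, sin φ) = (0.0980, -5.8302)
cos θ_2 = (34.0003−5²−3²)/(2·5·3) = 0.0000; θ_2 = -89.9995° (elbow-down)
β = atan2(-5.8302,0.0980) = -89.0370°; ψ = atan2(-3.0000,5.0000) = -30.9636°
θ_1 = β − ψ = -58.0734°
θ_3 = φ − θ_1 − θ_2 = -91.9272° (wrapped to (-180°,180°])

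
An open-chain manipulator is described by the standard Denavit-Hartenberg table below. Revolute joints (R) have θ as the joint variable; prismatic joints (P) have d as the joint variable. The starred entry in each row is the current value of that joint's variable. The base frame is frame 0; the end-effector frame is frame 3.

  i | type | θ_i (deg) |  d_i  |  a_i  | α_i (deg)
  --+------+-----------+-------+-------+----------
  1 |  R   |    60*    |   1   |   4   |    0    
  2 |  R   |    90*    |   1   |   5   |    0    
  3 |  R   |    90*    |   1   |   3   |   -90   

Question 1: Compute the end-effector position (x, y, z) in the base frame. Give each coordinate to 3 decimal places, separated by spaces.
-3.830 3.366 3.000

after link 1: o_1 = (2.0000, 3.4641, 1.0000)
after link 2: o_2 = (-2.3301, 5.9641, 2.0000)
after link 3: o_3 = (-3.8301, 3.3660, 3.0000)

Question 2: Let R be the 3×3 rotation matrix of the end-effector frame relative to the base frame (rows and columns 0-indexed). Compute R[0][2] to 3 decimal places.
End-effector z-axis (col 2 of R) = (0.8660,-0.5000,0.0000)
R[0][2] = 0.8660

0.866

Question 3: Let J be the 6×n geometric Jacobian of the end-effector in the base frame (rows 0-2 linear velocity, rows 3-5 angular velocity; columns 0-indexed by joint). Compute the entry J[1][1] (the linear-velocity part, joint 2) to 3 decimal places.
-5.830

axis z_1 = (0.0000,0.0000,1.0000); lever o_n−o_1 = (-5.8301,-0.0981,2.0000)
cross product → J_v[:, 1] = (0.0981,-5.8301,0.0000)
J_ω[:, 1] = z_1
entry J[1][1] = -5.8301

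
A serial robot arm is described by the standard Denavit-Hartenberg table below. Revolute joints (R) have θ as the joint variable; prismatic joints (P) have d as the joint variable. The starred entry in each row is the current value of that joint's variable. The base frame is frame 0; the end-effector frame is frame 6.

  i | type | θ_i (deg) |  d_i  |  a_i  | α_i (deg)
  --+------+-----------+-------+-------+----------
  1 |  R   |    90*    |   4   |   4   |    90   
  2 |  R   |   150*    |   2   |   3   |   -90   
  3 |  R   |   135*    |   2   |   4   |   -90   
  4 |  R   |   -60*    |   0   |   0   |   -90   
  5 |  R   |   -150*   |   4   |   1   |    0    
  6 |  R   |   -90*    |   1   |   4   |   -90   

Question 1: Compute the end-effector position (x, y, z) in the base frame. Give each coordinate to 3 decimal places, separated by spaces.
-4.973 5.301 6.692

after link 1: o_1 = (0.0000, 4.0000, 4.0000)
after link 2: o_2 = (2.0000, 1.4019, 5.5000)
after link 3: o_3 = (-0.8284, 2.8514, 2.3537)
after link 4: o_4 = (-0.8284, 2.8514, 2.3537)
after link 5: o_5 = (-2.6182, 6.3888, 3.4869)
after link 6: o_6 = (-4.9729, 5.3014, 6.6920)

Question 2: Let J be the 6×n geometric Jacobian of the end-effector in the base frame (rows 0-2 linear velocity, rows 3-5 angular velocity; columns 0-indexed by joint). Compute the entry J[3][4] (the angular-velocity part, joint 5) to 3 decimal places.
axis z_4 = (-0.6124,0.7803,0.1268); lever o_n−o_4 = (-4.1445,2.4500,4.3383)
cross product → J_v[:, 4] = (3.0746,2.1310,1.7338)
J_ω[:, 4] = z_4
entry J[3][4] = -0.6124

-0.612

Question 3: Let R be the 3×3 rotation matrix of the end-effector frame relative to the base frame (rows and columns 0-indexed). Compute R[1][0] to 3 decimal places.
-0.467

End-effector x-axis (col 0 of R) = (-0.4356,-0.4669,0.7696)
R[1][0] = -0.4669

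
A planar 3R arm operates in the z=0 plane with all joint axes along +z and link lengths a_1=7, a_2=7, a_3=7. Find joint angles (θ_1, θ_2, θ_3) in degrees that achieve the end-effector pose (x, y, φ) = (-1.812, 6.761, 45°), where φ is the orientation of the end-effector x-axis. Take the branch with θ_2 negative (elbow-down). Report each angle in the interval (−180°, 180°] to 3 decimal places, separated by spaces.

wrist centre = target − a_3·(cos φ, sin φ) = (-6.7617, 1.8113)
cos θ_2 = (49.0019−7²−7²)/(2·7·7) = -0.5000; θ_2 = -119.9987° (elbow-down)
β = atan2(1.8113,-6.7617) = 165.0044°; ψ = atan2(-6.0623,3.5001) = -59.9994°
θ_1 = β − ψ = 225.0037°
θ_3 = φ − θ_1 − θ_2 = -60.0050° (wrapped to (-180°,180°])

-134.996 -119.999 -60.005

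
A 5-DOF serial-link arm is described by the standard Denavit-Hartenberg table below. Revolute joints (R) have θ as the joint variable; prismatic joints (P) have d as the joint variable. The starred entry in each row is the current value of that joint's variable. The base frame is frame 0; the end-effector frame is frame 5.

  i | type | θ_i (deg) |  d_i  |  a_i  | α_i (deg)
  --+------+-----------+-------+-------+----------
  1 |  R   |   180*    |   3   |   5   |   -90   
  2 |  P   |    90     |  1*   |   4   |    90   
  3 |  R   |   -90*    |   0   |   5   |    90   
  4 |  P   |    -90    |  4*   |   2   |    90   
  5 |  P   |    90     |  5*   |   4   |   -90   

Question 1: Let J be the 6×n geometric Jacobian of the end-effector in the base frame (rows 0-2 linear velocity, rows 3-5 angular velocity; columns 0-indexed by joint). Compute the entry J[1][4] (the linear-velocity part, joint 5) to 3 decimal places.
-1.000

prismatic axis z_4 = (0.0000,-1.0000,0.0000)
J_v[:, 4] = z_4; J_ω[:, 4] = (0,0,0)
entry J[1][4] = -1.0000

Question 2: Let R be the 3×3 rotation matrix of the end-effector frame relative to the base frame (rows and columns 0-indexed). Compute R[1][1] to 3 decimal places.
End-effector y-axis (col 1 of R) = (-0.0000,1.0000,-0.0000)
R[1][1] = 1.0000

1.000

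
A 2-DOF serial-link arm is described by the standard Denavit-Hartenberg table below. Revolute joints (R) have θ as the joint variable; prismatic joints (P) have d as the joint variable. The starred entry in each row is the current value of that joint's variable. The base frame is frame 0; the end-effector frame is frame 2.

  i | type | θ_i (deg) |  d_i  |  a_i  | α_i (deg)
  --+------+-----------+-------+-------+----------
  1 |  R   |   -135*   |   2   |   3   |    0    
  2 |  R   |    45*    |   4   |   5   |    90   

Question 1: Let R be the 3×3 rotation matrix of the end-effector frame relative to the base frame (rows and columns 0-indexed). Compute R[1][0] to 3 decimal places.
-1.000

End-effector x-axis (col 0 of R) = (0.0000,-1.0000,0.0000)
R[1][0] = -1.0000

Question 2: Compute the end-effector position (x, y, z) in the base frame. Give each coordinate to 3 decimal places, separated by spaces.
-2.121 -7.121 6.000

after link 1: o_1 = (-2.1213, -2.1213, 2.0000)
after link 2: o_2 = (-2.1213, -7.1213, 6.0000)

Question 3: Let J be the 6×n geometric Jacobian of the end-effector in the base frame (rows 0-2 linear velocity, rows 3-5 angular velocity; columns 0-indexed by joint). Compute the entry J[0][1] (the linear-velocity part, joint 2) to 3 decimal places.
5.000

axis z_1 = (0.0000,0.0000,1.0000); lever o_n−o_1 = (0.0000,-5.0000,4.0000)
cross product → J_v[:, 1] = (5.0000,0.0000,-0.0000)
J_ω[:, 1] = z_1
entry J[0][1] = 5.0000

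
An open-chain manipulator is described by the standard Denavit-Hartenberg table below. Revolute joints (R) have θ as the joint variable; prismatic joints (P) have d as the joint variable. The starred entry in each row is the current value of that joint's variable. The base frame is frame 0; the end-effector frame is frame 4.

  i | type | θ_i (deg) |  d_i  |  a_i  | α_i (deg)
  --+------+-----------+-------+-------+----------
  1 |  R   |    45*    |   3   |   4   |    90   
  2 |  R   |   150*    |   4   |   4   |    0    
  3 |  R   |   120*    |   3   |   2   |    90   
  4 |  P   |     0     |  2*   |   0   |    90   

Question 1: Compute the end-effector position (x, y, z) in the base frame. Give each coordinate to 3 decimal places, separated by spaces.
after link 1: o_1 = (2.8284, 2.8284, 3.0000)
after link 2: o_2 = (3.2074, -2.4495, 5.0000)
after link 3: o_3 = (5.3287, -4.5708, 3.0000)
after link 4: o_4 = (3.9145, -5.9850, 3.0000)

3.914 -5.985 3.000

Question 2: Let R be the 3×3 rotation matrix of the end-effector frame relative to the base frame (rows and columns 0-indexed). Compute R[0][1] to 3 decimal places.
-0.707

End-effector y-axis (col 1 of R) = (-0.7071,-0.7071,0.0000)
R[0][1] = -0.7071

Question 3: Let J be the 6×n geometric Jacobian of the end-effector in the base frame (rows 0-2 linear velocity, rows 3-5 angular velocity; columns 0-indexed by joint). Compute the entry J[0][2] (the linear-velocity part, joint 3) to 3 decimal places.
axis z_2 = (0.7071,-0.7071,0.0000); lever o_n−o_2 = (0.7071,-3.5355,-2.0000)
cross product → J_v[:, 2] = (1.4142,1.4142,-2.0000)
J_ω[:, 2] = z_2
entry J[0][2] = 1.4142

1.414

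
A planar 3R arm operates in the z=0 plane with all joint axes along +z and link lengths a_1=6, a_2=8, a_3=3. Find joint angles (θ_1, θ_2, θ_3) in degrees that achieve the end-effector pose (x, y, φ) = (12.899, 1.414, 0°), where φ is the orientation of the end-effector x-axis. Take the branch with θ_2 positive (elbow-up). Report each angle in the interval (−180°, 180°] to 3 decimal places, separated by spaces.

-45.005 90.006 -45.001

wrist centre = target − a_3·(cos φ, sin φ) = (9.8990, 1.4140)
cos θ_2 = (99.9896−6²−8²)/(2·6·8) = -0.0001; θ_2 = 90.0062° (elbow-up)
β = atan2(1.4140,9.8990) = 8.1293°; ψ = atan2(8.0000,5.9991) = 53.1341°
θ_1 = β − ψ = -45.0048°
θ_3 = φ − θ_1 − θ_2 = -45.0014° (wrapped to (-180°,180°])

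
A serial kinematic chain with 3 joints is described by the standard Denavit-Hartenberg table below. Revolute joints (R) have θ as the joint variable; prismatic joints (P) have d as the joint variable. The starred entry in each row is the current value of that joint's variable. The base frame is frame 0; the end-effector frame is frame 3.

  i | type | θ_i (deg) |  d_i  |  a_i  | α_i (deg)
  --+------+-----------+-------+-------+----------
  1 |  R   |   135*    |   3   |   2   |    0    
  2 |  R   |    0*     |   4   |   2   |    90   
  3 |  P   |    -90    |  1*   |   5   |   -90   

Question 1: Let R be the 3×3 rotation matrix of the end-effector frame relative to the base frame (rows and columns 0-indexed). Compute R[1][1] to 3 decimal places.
End-effector y-axis (col 1 of R) = (-0.7071,-0.7071,-0.0000)
R[1][1] = -0.7071

-0.707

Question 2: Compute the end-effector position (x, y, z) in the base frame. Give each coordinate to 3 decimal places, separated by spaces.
after link 1: o_1 = (-1.4142, 1.4142, 3.0000)
after link 2: o_2 = (-2.8284, 2.8284, 7.0000)
after link 3: o_3 = (-2.1213, 3.5355, 2.0000)

-2.121 3.536 2.000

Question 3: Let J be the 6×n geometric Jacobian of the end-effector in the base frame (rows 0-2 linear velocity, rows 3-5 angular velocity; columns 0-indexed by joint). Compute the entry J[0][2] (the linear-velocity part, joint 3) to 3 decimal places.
prismatic axis z_2 = (0.7071,0.7071,0.0000)
J_v[:, 2] = z_2; J_ω[:, 2] = (0,0,0)
entry J[0][2] = 0.7071

0.707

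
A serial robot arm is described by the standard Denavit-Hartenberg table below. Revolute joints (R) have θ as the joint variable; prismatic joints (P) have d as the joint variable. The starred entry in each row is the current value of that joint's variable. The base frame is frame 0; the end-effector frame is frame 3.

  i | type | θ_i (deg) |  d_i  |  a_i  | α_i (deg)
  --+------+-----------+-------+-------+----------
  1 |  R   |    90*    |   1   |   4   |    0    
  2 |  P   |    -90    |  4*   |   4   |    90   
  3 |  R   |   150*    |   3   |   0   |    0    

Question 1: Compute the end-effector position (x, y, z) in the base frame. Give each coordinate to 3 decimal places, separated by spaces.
after link 1: o_1 = (0.0000, 4.0000, 1.0000)
after link 2: o_2 = (4.0000, 4.0000, 5.0000)
after link 3: o_3 = (4.0000, 1.0000, 5.0000)

4.000 1.000 5.000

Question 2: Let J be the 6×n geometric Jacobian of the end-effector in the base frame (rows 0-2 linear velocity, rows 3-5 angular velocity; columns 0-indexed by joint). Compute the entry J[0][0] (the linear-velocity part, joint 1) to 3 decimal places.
-1.000

axis z_0 = ẑ; lever o_n−o_0 = (4.0000,1.0000,5.0000)
cross product → J_v[:, 0] = (-1.0000,4.0000,0.0000)
J_ω[:, 0] = z_0
entry J[0][0] = -1.0000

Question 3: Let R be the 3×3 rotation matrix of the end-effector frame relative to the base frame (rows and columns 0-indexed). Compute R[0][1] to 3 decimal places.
-0.500

End-effector y-axis (col 1 of R) = (-0.5000,-0.0000,-0.8660)
R[0][1] = -0.5000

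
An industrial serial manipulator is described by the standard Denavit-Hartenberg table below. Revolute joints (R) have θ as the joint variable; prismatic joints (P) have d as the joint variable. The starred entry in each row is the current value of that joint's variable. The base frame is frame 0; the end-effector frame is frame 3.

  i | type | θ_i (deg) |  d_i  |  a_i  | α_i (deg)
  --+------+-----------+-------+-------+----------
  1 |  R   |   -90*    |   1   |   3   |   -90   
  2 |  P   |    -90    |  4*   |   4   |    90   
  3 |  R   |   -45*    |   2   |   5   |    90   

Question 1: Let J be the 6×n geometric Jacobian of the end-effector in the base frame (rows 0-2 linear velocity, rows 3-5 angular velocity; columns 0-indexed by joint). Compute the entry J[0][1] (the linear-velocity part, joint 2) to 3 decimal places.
1.000

prismatic axis z_1 = (1.0000,0.0000,0.0000)
J_v[:, 1] = z_1; J_ω[:, 1] = (0,0,0)
entry J[0][1] = 1.0000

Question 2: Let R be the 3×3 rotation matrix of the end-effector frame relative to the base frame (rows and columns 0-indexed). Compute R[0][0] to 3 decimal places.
End-effector x-axis (col 0 of R) = (-0.7071,-0.0000,0.7071)
R[0][0] = -0.7071

-0.707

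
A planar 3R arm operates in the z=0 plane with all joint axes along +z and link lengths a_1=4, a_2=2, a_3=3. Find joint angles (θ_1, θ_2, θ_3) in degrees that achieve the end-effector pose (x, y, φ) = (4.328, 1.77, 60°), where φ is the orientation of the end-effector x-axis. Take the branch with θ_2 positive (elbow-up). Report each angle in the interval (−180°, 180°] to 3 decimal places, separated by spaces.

-44.993 135.015 -30.022

wrist centre = target − a_3·(cos φ, sin φ) = (2.8280, -0.8281)
cos θ_2 = (8.6833−4²−2²)/(2·4·2) = -0.7073; θ_2 = 135.0152° (elbow-up)
β = atan2(-0.8281,2.8280) = -16.3207°; ψ = atan2(1.4138,2.5854) = 28.6722°
θ_1 = β − ψ = -44.9929°
θ_3 = φ − θ_1 − θ_2 = -30.0223° (wrapped to (-180°,180°])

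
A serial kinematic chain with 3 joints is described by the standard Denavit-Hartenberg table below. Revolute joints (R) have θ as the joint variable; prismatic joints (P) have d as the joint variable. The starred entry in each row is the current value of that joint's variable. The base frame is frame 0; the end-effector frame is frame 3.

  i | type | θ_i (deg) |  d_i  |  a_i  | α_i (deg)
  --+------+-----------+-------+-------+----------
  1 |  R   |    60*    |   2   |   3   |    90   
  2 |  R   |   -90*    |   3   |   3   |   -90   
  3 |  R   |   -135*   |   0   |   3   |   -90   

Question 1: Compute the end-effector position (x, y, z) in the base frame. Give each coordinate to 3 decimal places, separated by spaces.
after link 1: o_1 = (1.5000, 2.5981, 2.0000)
after link 2: o_2 = (4.0981, 1.0981, -1.0000)
after link 3: o_3 = (5.9352, 0.0374, 1.1213)

5.935 0.037 1.121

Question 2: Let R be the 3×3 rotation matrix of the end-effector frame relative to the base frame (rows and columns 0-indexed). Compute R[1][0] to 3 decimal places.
End-effector x-axis (col 0 of R) = (0.6124,-0.3536,0.7071)
R[1][0] = -0.3536

-0.354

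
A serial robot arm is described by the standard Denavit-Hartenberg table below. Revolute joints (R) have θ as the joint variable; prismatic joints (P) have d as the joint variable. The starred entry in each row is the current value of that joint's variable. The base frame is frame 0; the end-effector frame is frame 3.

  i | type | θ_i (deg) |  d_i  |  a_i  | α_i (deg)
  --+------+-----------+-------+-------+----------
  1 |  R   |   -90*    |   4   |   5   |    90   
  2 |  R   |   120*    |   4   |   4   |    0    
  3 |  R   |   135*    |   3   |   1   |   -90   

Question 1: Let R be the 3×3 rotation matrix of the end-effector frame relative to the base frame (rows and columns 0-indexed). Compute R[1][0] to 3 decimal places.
End-effector x-axis (col 0 of R) = (-0.0000,0.2588,-0.9659)
R[1][0] = 0.2588

0.259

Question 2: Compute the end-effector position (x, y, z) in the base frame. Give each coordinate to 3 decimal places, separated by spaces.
-7.000 -2.741 6.498

after link 1: o_1 = (0.0000, -5.0000, 4.0000)
after link 2: o_2 = (-4.0000, -3.0000, 7.4641)
after link 3: o_3 = (-7.0000, -2.7412, 6.4982)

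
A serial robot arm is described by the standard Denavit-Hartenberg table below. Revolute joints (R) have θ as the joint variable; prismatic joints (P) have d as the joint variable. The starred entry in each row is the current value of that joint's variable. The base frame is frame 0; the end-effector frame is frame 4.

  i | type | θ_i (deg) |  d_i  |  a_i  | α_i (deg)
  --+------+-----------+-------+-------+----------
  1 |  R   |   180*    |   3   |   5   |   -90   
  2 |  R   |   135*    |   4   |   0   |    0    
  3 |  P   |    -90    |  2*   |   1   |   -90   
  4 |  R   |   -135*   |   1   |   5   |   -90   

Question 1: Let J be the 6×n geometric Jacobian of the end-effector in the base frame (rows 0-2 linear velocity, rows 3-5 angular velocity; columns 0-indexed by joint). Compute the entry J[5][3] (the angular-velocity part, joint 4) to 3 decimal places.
axis z_3 = (0.7071,-0.0000,-0.7071); lever o_n−o_3 = (3.2071,-3.5355,1.7929)
cross product → J_v[:, 3] = (-2.5000,-3.5355,-2.5000)
J_ω[:, 3] = z_3
entry J[5][3] = -0.7071

-0.707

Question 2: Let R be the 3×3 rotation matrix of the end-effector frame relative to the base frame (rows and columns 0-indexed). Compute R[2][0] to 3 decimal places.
End-effector x-axis (col 0 of R) = (0.5000,-0.7071,0.5000)
R[2][0] = 0.5000

0.500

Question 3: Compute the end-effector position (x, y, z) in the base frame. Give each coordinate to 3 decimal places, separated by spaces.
after link 1: o_1 = (-5.0000, 0.0000, 3.0000)
after link 2: o_2 = (-5.0000, -4.0000, 3.0000)
after link 3: o_3 = (-5.7071, -6.0000, 2.2929)
after link 4: o_4 = (-2.5000, -9.5355, 4.0858)

-2.500 -9.536 4.086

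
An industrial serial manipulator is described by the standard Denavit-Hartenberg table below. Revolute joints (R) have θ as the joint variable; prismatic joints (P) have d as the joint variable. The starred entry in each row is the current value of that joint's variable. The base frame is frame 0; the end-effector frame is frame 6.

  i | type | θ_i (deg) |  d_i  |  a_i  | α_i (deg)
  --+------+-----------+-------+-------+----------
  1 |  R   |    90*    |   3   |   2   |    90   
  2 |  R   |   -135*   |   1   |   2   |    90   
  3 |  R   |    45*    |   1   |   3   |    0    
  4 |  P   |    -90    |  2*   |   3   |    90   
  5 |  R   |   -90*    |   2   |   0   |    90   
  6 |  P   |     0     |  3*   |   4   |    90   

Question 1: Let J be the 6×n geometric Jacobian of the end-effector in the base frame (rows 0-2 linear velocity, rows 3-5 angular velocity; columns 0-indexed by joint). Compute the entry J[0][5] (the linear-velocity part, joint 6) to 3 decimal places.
prismatic axis z_5 = (0.7071,0.5000,0.5000)
J_v[:, 5] = z_5; J_ω[:, 5] = (0,0,0)
entry J[0][5] = 0.7071

0.707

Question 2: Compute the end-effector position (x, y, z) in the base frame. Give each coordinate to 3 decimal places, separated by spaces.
after link 1: o_1 = (0.0000, 2.0000, 3.0000)
after link 2: o_2 = (1.0000, 0.5858, 1.5858)
after link 3: o_3 = (3.1213, -1.6213, 0.7929)
after link 4: o_4 = (1.0000, -4.5355, 0.7071)
after link 5: o_5 = (-0.4142, -3.5355, 1.7071)
after link 6: o_6 = (1.7071, 0.7929, 0.3787)

1.707 0.793 0.379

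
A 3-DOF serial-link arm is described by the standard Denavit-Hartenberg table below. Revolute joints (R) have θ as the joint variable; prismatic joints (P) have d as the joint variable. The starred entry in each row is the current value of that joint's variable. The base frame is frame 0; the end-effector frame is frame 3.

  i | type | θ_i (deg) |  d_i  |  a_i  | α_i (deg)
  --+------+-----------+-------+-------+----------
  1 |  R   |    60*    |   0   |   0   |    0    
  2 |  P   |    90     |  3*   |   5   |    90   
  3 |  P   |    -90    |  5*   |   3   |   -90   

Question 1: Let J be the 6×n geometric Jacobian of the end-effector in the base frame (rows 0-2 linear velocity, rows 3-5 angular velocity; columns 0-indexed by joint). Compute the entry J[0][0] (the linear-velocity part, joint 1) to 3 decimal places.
axis z_0 = ẑ; lever o_n−o_0 = (-1.8301,6.8301,0.0000)
cross product → J_v[:, 0] = (-6.8301,-1.8301,0.0000)
J_ω[:, 0] = z_0
entry J[0][0] = -6.8301

-6.830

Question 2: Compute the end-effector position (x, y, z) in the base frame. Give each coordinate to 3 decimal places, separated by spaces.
-1.830 6.830 0.000

after link 1: o_1 = (0.0000, 0.0000, 0.0000)
after link 2: o_2 = (-4.3301, 2.5000, 3.0000)
after link 3: o_3 = (-1.8301, 6.8301, 0.0000)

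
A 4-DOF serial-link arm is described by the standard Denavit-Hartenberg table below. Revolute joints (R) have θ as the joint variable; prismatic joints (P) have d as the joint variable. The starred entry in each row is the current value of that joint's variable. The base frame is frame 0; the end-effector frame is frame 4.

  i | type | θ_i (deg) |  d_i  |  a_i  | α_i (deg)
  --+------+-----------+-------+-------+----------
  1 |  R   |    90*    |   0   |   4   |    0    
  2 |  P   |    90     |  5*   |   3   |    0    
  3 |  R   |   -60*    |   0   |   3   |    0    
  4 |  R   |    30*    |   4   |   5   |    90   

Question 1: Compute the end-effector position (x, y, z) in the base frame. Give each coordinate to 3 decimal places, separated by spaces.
-8.830 9.098 9.000

after link 1: o_1 = (0.0000, 4.0000, 0.0000)
after link 2: o_2 = (-3.0000, 4.0000, 5.0000)
after link 3: o_3 = (-4.5000, 6.5981, 5.0000)
after link 4: o_4 = (-8.8301, 9.0981, 9.0000)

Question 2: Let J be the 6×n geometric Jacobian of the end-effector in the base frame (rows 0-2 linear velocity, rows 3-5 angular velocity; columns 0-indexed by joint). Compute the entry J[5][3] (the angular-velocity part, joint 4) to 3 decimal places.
axis z_3 = (0.0000,0.0000,1.0000); lever o_n−o_3 = (-4.3301,2.5000,4.0000)
cross product → J_v[:, 3] = (-2.5000,-4.3301,0.0000)
J_ω[:, 3] = z_3
entry J[5][3] = 1.0000

1.000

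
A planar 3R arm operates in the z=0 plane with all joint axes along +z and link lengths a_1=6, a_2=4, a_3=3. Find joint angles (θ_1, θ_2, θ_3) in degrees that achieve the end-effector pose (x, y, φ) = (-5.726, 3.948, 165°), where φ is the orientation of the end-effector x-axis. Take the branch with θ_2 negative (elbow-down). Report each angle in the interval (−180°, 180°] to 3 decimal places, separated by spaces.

wrist centre = target − a_3·(cos φ, sin φ) = (-2.8282, 3.1715)
cos θ_2 = (18.0575−6²−4²)/(2·6·4) = -0.7071; θ_2 = -135.0023° (elbow-down)
β = atan2(3.1715,-2.8282) = 131.7250°; ψ = atan2(-2.8283,3.1715) = -41.7266°
θ_1 = β − ψ = 173.4516°
θ_3 = φ − θ_1 − θ_2 = 126.5507° (wrapped to (-180°,180°])

173.452 -135.002 126.551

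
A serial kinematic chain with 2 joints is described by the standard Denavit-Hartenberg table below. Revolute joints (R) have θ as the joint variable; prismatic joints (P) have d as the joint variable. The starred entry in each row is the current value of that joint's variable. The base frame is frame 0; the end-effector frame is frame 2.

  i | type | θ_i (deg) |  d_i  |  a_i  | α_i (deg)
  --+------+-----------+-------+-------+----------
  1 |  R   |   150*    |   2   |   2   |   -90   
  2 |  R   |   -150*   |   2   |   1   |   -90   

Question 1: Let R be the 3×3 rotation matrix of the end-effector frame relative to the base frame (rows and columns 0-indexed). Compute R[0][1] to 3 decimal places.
0.500

End-effector y-axis (col 1 of R) = (0.5000,0.8660,-0.0000)
R[0][1] = 0.5000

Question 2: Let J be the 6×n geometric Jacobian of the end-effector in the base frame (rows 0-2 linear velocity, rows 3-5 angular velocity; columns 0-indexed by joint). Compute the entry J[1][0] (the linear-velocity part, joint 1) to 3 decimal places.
-1.982

axis z_0 = ẑ; lever o_n−o_0 = (-1.9821,-1.1651,2.5000)
cross product → J_v[:, 0] = (1.1651,-1.9821,0.0000)
J_ω[:, 0] = z_0
entry J[1][0] = -1.9821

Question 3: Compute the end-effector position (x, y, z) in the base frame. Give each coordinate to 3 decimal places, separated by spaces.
-1.982 -1.165 2.500

after link 1: o_1 = (-1.7321, 1.0000, 2.0000)
after link 2: o_2 = (-1.9821, -1.1651, 2.5000)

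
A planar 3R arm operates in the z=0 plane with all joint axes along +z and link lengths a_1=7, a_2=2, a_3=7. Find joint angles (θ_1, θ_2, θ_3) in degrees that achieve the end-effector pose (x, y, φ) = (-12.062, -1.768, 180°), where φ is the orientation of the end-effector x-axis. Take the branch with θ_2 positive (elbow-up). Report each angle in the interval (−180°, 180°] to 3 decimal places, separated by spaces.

wrist centre = target − a_3·(cos φ, sin φ) = (-5.0620, -1.7680)
cos θ_2 = (28.7497−7²−2²)/(2·7·2) = -0.8661; θ_2 = 150.0066° (elbow-up)
β = atan2(-1.7680,-5.0620) = -160.7473°; ψ = atan2(0.9998,5.2678) = 10.7465°
θ_1 = β − ψ = -171.4938°
θ_3 = φ − θ_1 − θ_2 = -158.5128° (wrapped to (-180°,180°])

-171.494 150.007 -158.513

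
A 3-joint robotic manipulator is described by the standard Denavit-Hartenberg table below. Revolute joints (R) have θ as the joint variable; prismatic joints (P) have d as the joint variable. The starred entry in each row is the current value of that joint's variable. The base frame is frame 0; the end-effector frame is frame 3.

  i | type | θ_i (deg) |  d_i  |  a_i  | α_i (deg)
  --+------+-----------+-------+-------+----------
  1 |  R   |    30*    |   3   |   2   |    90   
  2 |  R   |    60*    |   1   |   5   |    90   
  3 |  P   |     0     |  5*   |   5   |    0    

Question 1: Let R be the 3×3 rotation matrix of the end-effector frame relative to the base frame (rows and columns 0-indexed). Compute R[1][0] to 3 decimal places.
0.250

End-effector x-axis (col 0 of R) = (0.4330,0.2500,0.8660)
R[1][0] = 0.2500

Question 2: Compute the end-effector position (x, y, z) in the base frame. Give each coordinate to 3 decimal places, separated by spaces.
after link 1: o_1 = (1.7321, 1.0000, 3.0000)
after link 2: o_2 = (4.3971, 1.3840, 7.3301)
after link 3: o_3 = (10.3122, 4.7990, 9.1603)

10.312 4.799 9.160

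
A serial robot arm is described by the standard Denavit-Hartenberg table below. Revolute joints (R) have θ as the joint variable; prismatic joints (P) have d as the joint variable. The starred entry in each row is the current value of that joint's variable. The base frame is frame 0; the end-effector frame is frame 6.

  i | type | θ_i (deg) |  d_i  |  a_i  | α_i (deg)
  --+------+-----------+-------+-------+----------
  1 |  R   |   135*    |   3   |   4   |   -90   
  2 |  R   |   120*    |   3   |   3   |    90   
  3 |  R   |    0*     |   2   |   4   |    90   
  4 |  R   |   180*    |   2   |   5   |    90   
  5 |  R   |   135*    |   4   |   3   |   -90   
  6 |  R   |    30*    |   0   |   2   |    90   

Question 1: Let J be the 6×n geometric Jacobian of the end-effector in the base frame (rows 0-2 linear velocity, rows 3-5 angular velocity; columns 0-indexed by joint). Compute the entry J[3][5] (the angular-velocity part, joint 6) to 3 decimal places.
axis z_5 = (-0.2500,-0.7500,-0.6124); lever o_n−o_5 = (1.9114,-0.1794,-0.5607)
cross product → J_v[:, 5] = (0.3107,-1.3107,1.4784)
J_ω[:, 5] = z_5
entry J[3][5] = -0.2500

-0.250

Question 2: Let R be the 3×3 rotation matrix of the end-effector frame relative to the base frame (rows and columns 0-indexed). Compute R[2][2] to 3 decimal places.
End-effector z-axis (col 2 of R) = (-0.1553,0.6553,-0.7392)
R[2][2] = -0.7392

-0.739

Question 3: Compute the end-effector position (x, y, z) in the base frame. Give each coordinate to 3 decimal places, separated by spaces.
-2.341 5.659 -4.130

after link 1: o_1 = (-2.8284, 2.8284, 3.0000)
after link 2: o_2 = (-3.8891, -0.3536, 0.4019)
after link 3: o_3 = (-3.6996, -0.5430, -4.0622)
after link 4: o_4 = (-4.0532, 2.6390, 0.2679)
after link 5: o_5 = (-4.2527, 5.8384, -3.5692)
after link 6: o_6 = (-2.3413, 5.6591, -4.1298)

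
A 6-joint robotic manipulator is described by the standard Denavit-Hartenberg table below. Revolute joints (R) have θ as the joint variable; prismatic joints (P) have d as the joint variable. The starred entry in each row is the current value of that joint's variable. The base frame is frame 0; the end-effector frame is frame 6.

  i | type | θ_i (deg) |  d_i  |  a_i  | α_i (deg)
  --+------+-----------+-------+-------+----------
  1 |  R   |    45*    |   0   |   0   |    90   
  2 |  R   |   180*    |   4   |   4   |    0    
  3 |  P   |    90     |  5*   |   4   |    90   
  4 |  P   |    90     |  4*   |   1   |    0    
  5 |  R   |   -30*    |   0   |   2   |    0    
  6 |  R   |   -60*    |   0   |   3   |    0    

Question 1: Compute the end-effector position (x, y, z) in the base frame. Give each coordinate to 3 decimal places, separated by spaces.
2.639 -13.953 -8.000

after link 1: o_1 = (0.0000, 0.0000, 0.0000)
after link 2: o_2 = (-0.0000, -5.6569, 0.0000)
after link 3: o_3 = (3.5355, -9.1924, -4.0000)
after link 4: o_4 = (1.4142, -12.7279, -4.0000)
after link 5: o_5 = (2.6390, -13.9527, -5.0000)
after link 6: o_6 = (2.6390, -13.9527, -8.0000)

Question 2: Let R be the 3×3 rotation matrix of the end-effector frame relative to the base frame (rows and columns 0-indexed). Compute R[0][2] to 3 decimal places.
-0.707

End-effector z-axis (col 2 of R) = (-0.7071,-0.7071,0.0000)
R[0][2] = -0.7071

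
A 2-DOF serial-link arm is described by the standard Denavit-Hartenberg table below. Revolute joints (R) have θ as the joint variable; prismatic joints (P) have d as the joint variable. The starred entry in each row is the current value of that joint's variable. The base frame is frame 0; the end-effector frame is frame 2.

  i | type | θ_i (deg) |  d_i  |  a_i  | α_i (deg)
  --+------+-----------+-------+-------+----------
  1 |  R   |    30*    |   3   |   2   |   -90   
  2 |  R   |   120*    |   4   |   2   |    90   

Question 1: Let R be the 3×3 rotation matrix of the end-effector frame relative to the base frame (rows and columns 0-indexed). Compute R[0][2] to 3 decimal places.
0.750

End-effector z-axis (col 2 of R) = (0.7500,0.4330,-0.5000)
R[0][2] = 0.7500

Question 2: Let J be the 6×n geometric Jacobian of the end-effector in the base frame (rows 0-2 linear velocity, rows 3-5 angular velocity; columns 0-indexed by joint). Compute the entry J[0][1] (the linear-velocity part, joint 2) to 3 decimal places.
axis z_1 = (-0.5000,0.8660,0.0000); lever o_n−o_1 = (-2.8660,2.9641,-1.7321)
cross product → J_v[:, 1] = (-1.5000,-0.8660,1.0000)
J_ω[:, 1] = z_1
entry J[0][1] = -1.5000

-1.500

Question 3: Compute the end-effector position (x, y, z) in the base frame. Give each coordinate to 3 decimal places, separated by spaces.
-1.134 3.964 1.268

after link 1: o_1 = (1.7321, 1.0000, 3.0000)
after link 2: o_2 = (-1.1340, 3.9641, 1.2679)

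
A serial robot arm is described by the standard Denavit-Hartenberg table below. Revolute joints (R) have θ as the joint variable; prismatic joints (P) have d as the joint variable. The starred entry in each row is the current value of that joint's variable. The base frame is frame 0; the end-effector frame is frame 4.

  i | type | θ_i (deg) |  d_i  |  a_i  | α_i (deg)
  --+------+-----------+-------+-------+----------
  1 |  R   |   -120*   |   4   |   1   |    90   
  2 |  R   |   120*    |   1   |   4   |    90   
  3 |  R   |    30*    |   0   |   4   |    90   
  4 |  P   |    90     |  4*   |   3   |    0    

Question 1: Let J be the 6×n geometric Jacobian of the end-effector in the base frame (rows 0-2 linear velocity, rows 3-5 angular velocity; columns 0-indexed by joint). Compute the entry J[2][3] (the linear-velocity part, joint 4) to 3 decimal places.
prismatic axis z_3 = (0.8750,-0.2165,0.4330)
J_v[:, 3] = z_3; J_ω[:, 3] = (0,0,0)
entry J[2][3] = 0.4330

0.433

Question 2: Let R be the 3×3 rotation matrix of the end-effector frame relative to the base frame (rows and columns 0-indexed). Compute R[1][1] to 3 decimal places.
-0.625

End-effector y-axis (col 1 of R) = (0.2165,-0.6250,-0.7500)
R[1][1] = -0.6250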